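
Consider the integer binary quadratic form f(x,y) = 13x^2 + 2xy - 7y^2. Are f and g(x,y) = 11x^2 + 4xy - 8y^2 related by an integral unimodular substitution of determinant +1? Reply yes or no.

D₁ = 368, D₂ = 368
river cycle of f (length 8): (-7, 12, 8), (8, 4, -11), (-11, 18, 1), (1, 18, -11), (-11, 4, 8), (8, 12, -7), (-7, 16, 4), (4, 16, -7)
river cycle of g (length 8): (-8, 12, 7), (7, 16, -4), (-4, 16, 7), (7, 12, -8), (-8, 4, 11), (11, 18, -1), (-1, 18, 11), (11, 4, -8)
cycles differ ⇒ inequivalent

no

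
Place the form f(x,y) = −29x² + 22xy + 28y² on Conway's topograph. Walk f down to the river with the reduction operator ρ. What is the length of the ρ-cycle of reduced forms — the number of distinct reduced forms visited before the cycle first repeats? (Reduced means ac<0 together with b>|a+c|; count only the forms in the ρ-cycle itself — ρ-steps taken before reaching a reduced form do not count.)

D = 3732, ⌊√D⌋ = 61
river: ρ → (28,34,-23)
river: ρ → (-23,58,4)
river: ρ → (4,54,-51)
river: ρ → (-51,48,7)
river: ρ → (7,50,-44)
river: ρ → (-44,38,13)
river: ρ → (13,40,-41)
river: ρ → (-41,42,12)
river: ρ → (12,54,-17)
river: ρ → (-17,48,21)
river: ρ → (21,36,-29)
river: ρ → (-29,22,28)
ρ-cycle length = 12 (tail of 0 descent steps not counted)

12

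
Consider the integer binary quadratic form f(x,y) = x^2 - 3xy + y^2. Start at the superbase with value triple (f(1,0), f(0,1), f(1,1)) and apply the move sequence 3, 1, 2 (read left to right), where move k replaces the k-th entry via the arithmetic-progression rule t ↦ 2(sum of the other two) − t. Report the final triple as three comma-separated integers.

start (1,1,-1) = (f(1,0),f(0,1),f(1,1))
replace slot 3: 2·(1+1) − (-1) = 5 → (1,1,5)
replace slot 1: 2·(1+5) − 1 = 11 → (11,1,5)
replace slot 2: 2·(11+5) − 1 = 31 → (11,31,5)

11,31,5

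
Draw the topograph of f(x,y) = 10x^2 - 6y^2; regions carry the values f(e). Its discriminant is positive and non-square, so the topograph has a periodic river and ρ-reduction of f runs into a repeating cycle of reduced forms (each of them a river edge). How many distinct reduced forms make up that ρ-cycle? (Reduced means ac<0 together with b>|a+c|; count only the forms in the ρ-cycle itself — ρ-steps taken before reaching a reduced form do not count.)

D = 240, ⌊√D⌋ = 15
descent: ρ → (-6,12,4)  [lands on river]
river: ρ → (4,12,-6)
ρ-cycle length = 2 (tail of 1 descent step not counted)

2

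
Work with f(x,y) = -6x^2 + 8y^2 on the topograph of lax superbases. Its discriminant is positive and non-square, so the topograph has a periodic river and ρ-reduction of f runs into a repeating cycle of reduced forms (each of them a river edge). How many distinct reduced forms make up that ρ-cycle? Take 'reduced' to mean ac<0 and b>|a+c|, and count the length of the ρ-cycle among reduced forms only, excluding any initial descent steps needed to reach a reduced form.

D = 192, ⌊√D⌋ = 13
descent: ρ → (8,0,-6)
descent: ρ → (-6,12,2)  [lands on river]
river: ρ → (2,12,-6)
ρ-cycle length = 2 (tail of 2 descent steps not counted)

2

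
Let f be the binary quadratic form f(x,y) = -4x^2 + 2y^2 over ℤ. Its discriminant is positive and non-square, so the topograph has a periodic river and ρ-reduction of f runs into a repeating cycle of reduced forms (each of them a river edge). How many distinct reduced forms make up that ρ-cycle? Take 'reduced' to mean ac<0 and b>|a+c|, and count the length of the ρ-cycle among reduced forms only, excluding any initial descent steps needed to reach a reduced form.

D = 32, ⌊√D⌋ = 5
descent: ρ → (2,4,-2)  [lands on river]
river: ρ → (-2,4,2)
ρ-cycle length = 2 (tail of 1 descent step not counted)

2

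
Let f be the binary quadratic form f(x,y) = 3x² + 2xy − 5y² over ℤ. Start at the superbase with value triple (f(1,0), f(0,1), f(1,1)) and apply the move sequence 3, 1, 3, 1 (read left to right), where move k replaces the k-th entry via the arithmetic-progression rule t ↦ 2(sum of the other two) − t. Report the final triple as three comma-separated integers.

start (3,-5,0) = (f(1,0),f(0,1),f(1,1))
replace slot 3: 2·(3+(-5)) − 0 = -4 → (3,-5,-4)
replace slot 1: 2·((-5)+(-4)) − 3 = -21 → (-21,-5,-4)
replace slot 3: 2·((-21)+(-5)) − (-4) = -48 → (-21,-5,-48)
replace slot 1: 2·((-5)+(-48)) − (-21) = -85 → (-85,-5,-48)

-85,-5,-48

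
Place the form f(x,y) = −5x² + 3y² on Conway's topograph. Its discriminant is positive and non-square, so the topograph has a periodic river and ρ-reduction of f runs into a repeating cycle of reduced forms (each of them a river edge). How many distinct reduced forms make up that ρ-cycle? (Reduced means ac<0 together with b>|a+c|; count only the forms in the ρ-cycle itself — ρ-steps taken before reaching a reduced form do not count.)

D = 60, ⌊√D⌋ = 7
descent: ρ → (3,6,-2)  [lands on river]
river: ρ → (-2,6,3)
ρ-cycle length = 2 (tail of 1 descent step not counted)

2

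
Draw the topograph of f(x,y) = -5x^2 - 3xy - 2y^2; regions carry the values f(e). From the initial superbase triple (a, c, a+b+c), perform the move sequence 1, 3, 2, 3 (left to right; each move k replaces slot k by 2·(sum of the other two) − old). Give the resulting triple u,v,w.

start (-5,-2,-10) = (f(1,0),f(0,1),f(1,1))
replace slot 1: 2·((-2)+(-10)) − (-5) = -19 → (-19,-2,-10)
replace slot 3: 2·((-19)+(-2)) − (-10) = -32 → (-19,-2,-32)
replace slot 2: 2·((-19)+(-32)) − (-2) = -100 → (-19,-100,-32)
replace slot 3: 2·((-19)+(-100)) − (-32) = -206 → (-19,-100,-206)

-19,-100,-206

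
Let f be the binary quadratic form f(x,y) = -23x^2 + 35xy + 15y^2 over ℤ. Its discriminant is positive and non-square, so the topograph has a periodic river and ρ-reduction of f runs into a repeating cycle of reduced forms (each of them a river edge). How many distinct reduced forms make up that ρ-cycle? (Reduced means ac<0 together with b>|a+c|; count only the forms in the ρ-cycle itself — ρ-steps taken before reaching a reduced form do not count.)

D = 2605, ⌊√D⌋ = 51
river: ρ → (15,25,-33)
river: ρ → (-33,41,7)
river: ρ → (7,43,-27)
river: ρ → (-27,11,23)
river: ρ → (23,35,-15)
river: ρ → (-15,25,33)
river: ρ → (33,41,-7)
river: ρ → (-7,43,27)
river: ρ → (27,11,-23)
river: ρ → (-23,35,15)
ρ-cycle length = 10 (tail of 0 descent steps not counted)

10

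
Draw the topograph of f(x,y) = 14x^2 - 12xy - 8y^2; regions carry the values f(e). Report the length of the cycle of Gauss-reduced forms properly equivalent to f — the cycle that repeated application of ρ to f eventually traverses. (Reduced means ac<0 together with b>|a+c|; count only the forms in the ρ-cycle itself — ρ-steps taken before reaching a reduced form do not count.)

D = 592, ⌊√D⌋ = 24
descent: ρ → (-8,12,14)  [lands on river]
river: ρ → (14,16,-6)
river: ρ → (-6,20,8)
river: ρ → (8,12,-14)
river: ρ → (-14,16,6)
river: ρ → (6,20,-8)
ρ-cycle length = 6 (tail of 1 descent step not counted)

6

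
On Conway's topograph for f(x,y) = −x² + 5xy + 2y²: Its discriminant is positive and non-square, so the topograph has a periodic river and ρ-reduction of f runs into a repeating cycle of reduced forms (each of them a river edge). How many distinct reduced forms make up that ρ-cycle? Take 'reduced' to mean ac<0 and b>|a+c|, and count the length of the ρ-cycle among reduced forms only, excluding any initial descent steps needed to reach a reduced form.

D = 33, ⌊√D⌋ = 5
river: ρ → (2,3,-3)
river: ρ → (-3,3,2)
river: ρ → (2,5,-1)
river: ρ → (-1,5,2)
ρ-cycle length = 4 (tail of 0 descent steps not counted)

4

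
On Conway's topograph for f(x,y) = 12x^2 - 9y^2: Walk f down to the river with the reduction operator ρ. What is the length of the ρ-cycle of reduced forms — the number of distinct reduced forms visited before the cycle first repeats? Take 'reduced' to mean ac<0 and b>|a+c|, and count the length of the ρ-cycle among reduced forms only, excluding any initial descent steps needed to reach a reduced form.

D = 432, ⌊√D⌋ = 20
descent: ρ → (-9,18,3)  [lands on river]
river: ρ → (3,18,-9)
ρ-cycle length = 2 (tail of 1 descent step not counted)

2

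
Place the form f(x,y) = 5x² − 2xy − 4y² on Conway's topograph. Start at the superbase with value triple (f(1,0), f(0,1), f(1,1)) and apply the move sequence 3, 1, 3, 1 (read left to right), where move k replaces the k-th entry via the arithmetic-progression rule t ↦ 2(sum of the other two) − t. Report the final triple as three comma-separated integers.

start (5,-4,-1) = (f(1,0),f(0,1),f(1,1))
replace slot 3: 2·(5+(-4)) − (-1) = 3 → (5,-4,3)
replace slot 1: 2·((-4)+3) − 5 = -7 → (-7,-4,3)
replace slot 3: 2·((-7)+(-4)) − 3 = -25 → (-7,-4,-25)
replace slot 1: 2·((-4)+(-25)) − (-7) = -51 → (-51,-4,-25)

-51,-4,-25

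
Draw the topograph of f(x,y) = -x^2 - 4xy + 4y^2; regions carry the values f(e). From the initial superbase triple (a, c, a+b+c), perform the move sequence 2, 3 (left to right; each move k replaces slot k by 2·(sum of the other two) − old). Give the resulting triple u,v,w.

start (-1,4,-1) = (f(1,0),f(0,1),f(1,1))
replace slot 2: 2·((-1)+(-1)) − 4 = -8 → (-1,-8,-1)
replace slot 3: 2·((-1)+(-8)) − (-1) = -17 → (-1,-8,-17)

-1,-8,-17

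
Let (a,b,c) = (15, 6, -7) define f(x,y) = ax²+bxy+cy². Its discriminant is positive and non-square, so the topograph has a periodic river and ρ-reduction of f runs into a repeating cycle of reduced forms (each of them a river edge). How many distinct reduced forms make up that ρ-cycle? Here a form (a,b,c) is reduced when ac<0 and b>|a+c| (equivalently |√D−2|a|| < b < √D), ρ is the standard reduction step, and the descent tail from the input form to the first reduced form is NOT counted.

D = 456, ⌊√D⌋ = 21
descent: ρ → (-7,8,14)  [lands on river]
river: ρ → (14,20,-1)
river: ρ → (-1,20,14)
river: ρ → (14,8,-7)
river: ρ → (-7,20,2)
river: ρ → (2,20,-7)
ρ-cycle length = 6 (tail of 1 descent step not counted)

6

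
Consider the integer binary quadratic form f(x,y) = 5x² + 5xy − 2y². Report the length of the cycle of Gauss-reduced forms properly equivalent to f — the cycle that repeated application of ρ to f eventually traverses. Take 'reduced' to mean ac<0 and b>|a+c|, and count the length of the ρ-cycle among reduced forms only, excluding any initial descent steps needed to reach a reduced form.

D = 65, ⌊√D⌋ = 8
river: ρ → (-2,7,2)
river: ρ → (2,5,-5)
river: ρ → (-5,5,2)
river: ρ → (2,7,-2)
river: ρ → (-2,5,5)
river: ρ → (5,5,-2)
ρ-cycle length = 6 (tail of 0 descent steps not counted)

6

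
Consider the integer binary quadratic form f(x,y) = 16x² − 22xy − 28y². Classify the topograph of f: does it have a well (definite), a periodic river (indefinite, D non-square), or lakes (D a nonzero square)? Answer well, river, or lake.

D = b²−4ac = (-22)² − 4·16·(-28) = 2276
D > 0 non-square ⇒ indefinite ⇒ periodic river

river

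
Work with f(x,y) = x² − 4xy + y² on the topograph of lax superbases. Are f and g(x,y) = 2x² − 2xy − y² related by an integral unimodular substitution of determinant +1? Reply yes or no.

D₁ = 12, D₂ = 12
river cycle of f (length 2): (1, 2, -2), (-2, 2, 1)
river cycle of g (length 2): (-1, 2, 2), (2, 2, -1)
cycles differ ⇒ inequivalent

no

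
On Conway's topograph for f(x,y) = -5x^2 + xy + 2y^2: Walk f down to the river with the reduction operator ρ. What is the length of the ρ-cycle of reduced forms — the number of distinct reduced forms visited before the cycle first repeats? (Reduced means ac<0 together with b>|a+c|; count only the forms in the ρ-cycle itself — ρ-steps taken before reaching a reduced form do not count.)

D = 41, ⌊√D⌋ = 6
descent: ρ → (2,3,-4)  [lands on river]
river: ρ → (-4,5,1)
river: ρ → (1,5,-4)
river: ρ → (-4,3,2)
river: ρ → (2,5,-2)
river: ρ → (-2,3,4)
river: ρ → (4,5,-1)
river: ρ → (-1,5,4)
river: ρ → (4,3,-2)
river: ρ → (-2,5,2)
ρ-cycle length = 10 (tail of 1 descent step not counted)

10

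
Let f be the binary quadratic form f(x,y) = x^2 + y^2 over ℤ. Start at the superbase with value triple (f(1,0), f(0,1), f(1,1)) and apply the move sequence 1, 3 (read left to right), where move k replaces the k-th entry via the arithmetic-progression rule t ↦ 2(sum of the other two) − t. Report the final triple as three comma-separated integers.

start (1,1,2) = (f(1,0),f(0,1),f(1,1))
replace slot 1: 2·(1+2) − 1 = 5 → (5,1,2)
replace slot 3: 2·(5+1) − 2 = 10 → (5,1,10)

5,1,10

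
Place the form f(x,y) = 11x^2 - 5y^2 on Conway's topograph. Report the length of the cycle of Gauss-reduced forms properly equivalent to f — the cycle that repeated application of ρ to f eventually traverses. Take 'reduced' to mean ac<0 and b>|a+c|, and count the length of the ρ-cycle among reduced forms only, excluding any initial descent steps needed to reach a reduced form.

D = 220, ⌊√D⌋ = 14
descent: ρ → (-5,10,6)  [lands on river]
river: ρ → (6,14,-1)
river: ρ → (-1,14,6)
river: ρ → (6,10,-5)
ρ-cycle length = 4 (tail of 1 descent step not counted)

4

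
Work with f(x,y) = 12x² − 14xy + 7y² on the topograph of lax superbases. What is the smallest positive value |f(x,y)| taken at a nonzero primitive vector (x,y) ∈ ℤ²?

translate: b→10 (≡-14 mod 24), so (12,-14,7)→(12,10,5)
flip: (12,10,5)→(5,-10,12)
translate: b→0 (≡-10 mod 10), so (5,-10,12)→(5,0,7)
reduced (well bottom): (5,0,7) with a≤c, −a<b≤a
well minimum = a = 5

5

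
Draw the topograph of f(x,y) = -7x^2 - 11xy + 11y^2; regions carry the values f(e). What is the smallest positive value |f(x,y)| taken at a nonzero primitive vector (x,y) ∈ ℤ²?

descent: ρ → (11,11,-7)  [lands on river]
river: ρ → (-7,17,5)
river: ρ → (5,13,-13)
river: ρ → (-13,13,5)
river: ρ → (5,17,-7)
river: ρ → (-7,11,11)
closes: descent 1, river 6
min |a| on river = 5

5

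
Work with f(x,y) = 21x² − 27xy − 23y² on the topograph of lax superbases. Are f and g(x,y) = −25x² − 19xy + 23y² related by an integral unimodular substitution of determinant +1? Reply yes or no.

D₁ = 2661, D₂ = 2661
river cycle of f (length 24): (-23, 27, 21), (21, 15, -29), (-29, 43, 7), (7, 41, -35), (-35, 29, 13), (13, 49, -5), (-5, 51, 3), (3, 51, -5), (-5, 49, 13), (13, 29, -35), … (14 more)
river cycle of g (length 24): (23, 19, -25), (-25, 31, 17), (17, 37, -19), (-19, 39, 15), (15, 51, -1), (-1, 51, 15), (15, 39, -19), (-19, 37, 17), (17, 31, -25), (-25, 19, 23), … (14 more)
cycles differ ⇒ inequivalent

no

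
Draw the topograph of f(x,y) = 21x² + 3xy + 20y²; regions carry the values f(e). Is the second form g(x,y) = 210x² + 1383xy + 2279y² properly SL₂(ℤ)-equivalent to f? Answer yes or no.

D₁ = -1671, D₂ = -1671
f: flip: (21,3,20)→(20,-3,21)
f: reduced (well bottom): (20,-3,21) with a≤c, −a<b≤a
g: translate: b→123 (≡1383 mod 420), so (210,1383,2279)→(210,123,20)
g: flip: (210,123,20)→(20,-123,210)
g: translate: b→-3 (≡-123 mod 40), so (20,-123,210)→(20,-3,21)
g: reduced (well bottom): (20,-3,21) with a≤c, −a<b≤a
reduced forms (20, -3, 21) vs (20, -3, 21) ⇒ equivalent

yes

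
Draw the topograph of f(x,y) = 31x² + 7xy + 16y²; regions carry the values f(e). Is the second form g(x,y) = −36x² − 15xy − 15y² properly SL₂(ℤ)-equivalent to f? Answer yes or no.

D₁ = -1935, D₂ = -1935
f: flip: (31,7,16)→(16,-7,31)
f: reduced (well bottom): (16,-7,31) with a≤c, −a<b≤a
g is negative-definite; reduce −g:
−g: flip: (36,15,15)→(15,-15,36)
−g: translate: b→15 (≡-15 mod 30), so (15,-15,36)→(15,15,36)
−g: reduced (well bottom): (15,15,36) with a≤c, −a<b≤a
flip sign back: reduced form of g is (-15,-15,-36)
reduced forms (16, -7, 31) vs (-15, -15, -36) ⇒ inequivalent

no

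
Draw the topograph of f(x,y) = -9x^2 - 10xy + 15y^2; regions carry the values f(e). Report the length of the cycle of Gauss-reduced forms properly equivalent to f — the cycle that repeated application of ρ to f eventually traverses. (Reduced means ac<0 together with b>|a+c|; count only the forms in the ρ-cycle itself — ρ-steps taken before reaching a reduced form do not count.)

D = 640, ⌊√D⌋ = 25
descent: ρ → (15,10,-9)  [lands on river]
river: ρ → (-9,8,16)
river: ρ → (16,24,-1)
river: ρ → (-1,24,16)
river: ρ → (16,8,-9)
river: ρ → (-9,10,15)
river: ρ → (15,20,-4)
river: ρ → (-4,20,15)
ρ-cycle length = 8 (tail of 1 descent step not counted)

8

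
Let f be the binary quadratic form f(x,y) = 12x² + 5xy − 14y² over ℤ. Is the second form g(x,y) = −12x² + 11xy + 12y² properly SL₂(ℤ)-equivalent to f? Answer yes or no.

D₁ = 697, D₂ = 697
river cycle of f (length 10): (-14, 23, 3), (3, 25, -6), (-6, 23, 7), (7, 19, -12), (-12, 5, 14), (14, 23, -3), (-3, 25, 6), (6, 23, -7), (-7, 19, 12), (12, 5, -14)
river cycle of g (length 18): (12, 13, -11), (-11, 9, 14), (14, 19, -6), (-6, 17, 17), (17, 17, -6), (-6, 19, 14), (14, 9, -11), (-11, 13, 12), (12, 11, -12), (-12, 13, 11), … (8 more)
cycles differ ⇒ inequivalent

no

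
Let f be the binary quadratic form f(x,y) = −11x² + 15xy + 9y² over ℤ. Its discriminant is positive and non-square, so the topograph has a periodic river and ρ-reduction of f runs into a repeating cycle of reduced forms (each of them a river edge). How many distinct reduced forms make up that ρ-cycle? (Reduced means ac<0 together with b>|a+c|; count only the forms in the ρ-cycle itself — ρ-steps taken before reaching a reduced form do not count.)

D = 621, ⌊√D⌋ = 24
river: ρ → (9,21,-5)
river: ρ → (-5,19,13)
river: ρ → (13,7,-11)
river: ρ → (-11,15,9)
ρ-cycle length = 4 (tail of 0 descent steps not counted)

4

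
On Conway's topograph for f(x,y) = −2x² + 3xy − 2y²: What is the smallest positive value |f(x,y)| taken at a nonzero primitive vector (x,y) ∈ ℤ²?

translate: b→1 (≡-3 mod 4), so (2,-3,2)→(2,1,1)
flip: (2,1,1)→(1,-1,2)
translate: b→1 (≡-1 mod 2), so (1,-1,2)→(1,1,2)
reduced (well bottom): (1,1,2) with a≤c, −a<b≤a
well minimum |f| = |-1| = 1 (negative-definite)

1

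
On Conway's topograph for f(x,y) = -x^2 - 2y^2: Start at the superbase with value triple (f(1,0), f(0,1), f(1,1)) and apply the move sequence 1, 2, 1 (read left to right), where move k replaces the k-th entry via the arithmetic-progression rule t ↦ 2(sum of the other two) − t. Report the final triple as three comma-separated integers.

start (-1,-2,-3) = (f(1,0),f(0,1),f(1,1))
replace slot 1: 2·((-2)+(-3)) − (-1) = -9 → (-9,-2,-3)
replace slot 2: 2·((-9)+(-3)) − (-2) = -22 → (-9,-22,-3)
replace slot 1: 2·((-22)+(-3)) − (-9) = -41 → (-41,-22,-3)

-41,-22,-3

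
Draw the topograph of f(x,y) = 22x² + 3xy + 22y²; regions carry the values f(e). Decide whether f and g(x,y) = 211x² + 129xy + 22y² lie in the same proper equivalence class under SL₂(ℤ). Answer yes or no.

D₁ = -1927, D₂ = -1927
f: reduced (well bottom): (22,3,22) with a≤c, −a<b≤a
g: flip: (211,129,22)→(22,-129,211)
g: translate: b→3 (≡-129 mod 44), so (22,-129,211)→(22,3,22)
g: reduced (well bottom): (22,3,22) with a≤c, −a<b≤a
reduced forms (22, 3, 22) vs (22, 3, 22) ⇒ equivalent

yes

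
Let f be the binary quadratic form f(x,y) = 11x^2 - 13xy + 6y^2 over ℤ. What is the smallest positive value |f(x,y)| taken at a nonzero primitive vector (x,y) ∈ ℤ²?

translate: b→9 (≡-13 mod 22), so (11,-13,6)→(11,9,4)
flip: (11,9,4)→(4,-9,11)
translate: b→-1 (≡-9 mod 8), so (4,-9,11)→(4,-1,6)
reduced (well bottom): (4,-1,6) with a≤c, −a<b≤a
well minimum = a = 4

4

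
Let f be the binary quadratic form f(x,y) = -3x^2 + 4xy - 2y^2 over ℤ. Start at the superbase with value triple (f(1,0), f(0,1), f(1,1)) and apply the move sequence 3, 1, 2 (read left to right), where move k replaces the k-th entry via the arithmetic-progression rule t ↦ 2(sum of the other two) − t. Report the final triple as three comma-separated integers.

start (-3,-2,-1) = (f(1,0),f(0,1),f(1,1))
replace slot 3: 2·((-3)+(-2)) − (-1) = -9 → (-3,-2,-9)
replace slot 1: 2·((-2)+(-9)) − (-3) = -19 → (-19,-2,-9)
replace slot 2: 2·((-19)+(-9)) − (-2) = -54 → (-19,-54,-9)

-19,-54,-9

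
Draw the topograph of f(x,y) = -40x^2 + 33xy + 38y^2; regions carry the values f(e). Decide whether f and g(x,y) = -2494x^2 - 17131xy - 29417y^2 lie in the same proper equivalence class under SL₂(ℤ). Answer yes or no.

D₁ = 7169, D₂ = 7169
river cycle of f (length 74): (38, 43, -35), (-35, 27, 46), (46, 65, -16), (-16, 63, 50), (50, 37, -29), (-29, 79, 8), (8, 81, -19), (-19, 71, 28), (28, 41, -49), (-49, 57, 20), … (64 more)
river cycle of g (length 74): (-40, 33, 38), (38, 43, -35), (-35, 27, 46), (46, 65, -16), (-16, 63, 50), (50, 37, -29), (-29, 79, 8), (8, 81, -19), (-19, 71, 28), (28, 41, -49), … (64 more)
cycles coincide ⇒ equivalent

yes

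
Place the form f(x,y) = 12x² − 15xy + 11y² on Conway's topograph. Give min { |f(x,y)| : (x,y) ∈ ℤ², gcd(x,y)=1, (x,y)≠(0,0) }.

translate: b→9 (≡-15 mod 24), so (12,-15,11)→(12,9,8)
flip: (12,9,8)→(8,-9,12)
translate: b→7 (≡-9 mod 16), so (8,-9,12)→(8,7,11)
reduced (well bottom): (8,7,11) with a≤c, −a<b≤a
well minimum = a = 8

8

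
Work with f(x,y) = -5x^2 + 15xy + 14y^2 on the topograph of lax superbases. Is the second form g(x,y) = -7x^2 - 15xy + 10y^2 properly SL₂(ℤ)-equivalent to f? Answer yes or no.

D₁ = 505, D₂ = 505
river cycle of f (length 8): (14, 13, -6), (-6, 11, 16), (16, 21, -1), (-1, 21, 16), (16, 11, -6), (-6, 13, 14), (14, 15, -5), (-5, 15, 14)
river cycle of g (length 8): (10, 15, -7), (-7, 13, 12), (12, 11, -8), (-8, 21, 2), (2, 19, -18), (-18, 17, 3), (3, 19, -12), (-12, 5, 10)
cycles differ ⇒ inequivalent

no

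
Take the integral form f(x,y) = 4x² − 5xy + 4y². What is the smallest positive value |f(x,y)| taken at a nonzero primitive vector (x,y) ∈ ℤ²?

translate: b→3 (≡-5 mod 8), so (4,-5,4)→(4,3,3)
flip: (4,3,3)→(3,-3,4)
translate: b→3 (≡-3 mod 6), so (3,-3,4)→(3,3,4)
reduced (well bottom): (3,3,4) with a≤c, −a<b≤a
well minimum = a = 3

3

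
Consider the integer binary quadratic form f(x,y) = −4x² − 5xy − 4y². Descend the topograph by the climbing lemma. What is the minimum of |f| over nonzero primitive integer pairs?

translate: b→-3 (≡5 mod 8), so (4,5,4)→(4,-3,3)
flip: (4,-3,3)→(3,3,4)
reduced (well bottom): (3,3,4) with a≤c, −a<b≤a
well minimum |f| = |-3| = 3 (negative-definite)

3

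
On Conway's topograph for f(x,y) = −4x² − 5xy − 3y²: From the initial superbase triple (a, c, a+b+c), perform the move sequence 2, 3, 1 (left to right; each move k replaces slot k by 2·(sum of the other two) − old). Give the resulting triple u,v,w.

start (-4,-3,-12) = (f(1,0),f(0,1),f(1,1))
replace slot 2: 2·((-4)+(-12)) − (-3) = -29 → (-4,-29,-12)
replace slot 3: 2·((-4)+(-29)) − (-12) = -54 → (-4,-29,-54)
replace slot 1: 2·((-29)+(-54)) − (-4) = -162 → (-162,-29,-54)

-162,-29,-54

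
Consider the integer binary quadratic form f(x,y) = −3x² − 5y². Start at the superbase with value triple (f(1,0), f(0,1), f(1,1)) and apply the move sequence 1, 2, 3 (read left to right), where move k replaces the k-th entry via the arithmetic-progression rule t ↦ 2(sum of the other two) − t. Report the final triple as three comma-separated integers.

start (-3,-5,-8) = (f(1,0),f(0,1),f(1,1))
replace slot 1: 2·((-5)+(-8)) − (-3) = -23 → (-23,-5,-8)
replace slot 2: 2·((-23)+(-8)) − (-5) = -57 → (-23,-57,-8)
replace slot 3: 2·((-23)+(-57)) − (-8) = -152 → (-23,-57,-152)

-23,-57,-152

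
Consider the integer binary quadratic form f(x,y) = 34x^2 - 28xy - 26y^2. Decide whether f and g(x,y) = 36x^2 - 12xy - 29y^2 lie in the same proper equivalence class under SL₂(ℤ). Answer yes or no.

D₁ = 4320, D₂ = 4320
river cycle of f (length 10): (-26, 28, 34), (34, 40, -20), (-20, 40, 34), (34, 28, -26), (-26, 24, 36), (36, 48, -14), (-14, 64, 4), (4, 64, -14), (-14, 48, 36), (36, 24, -26)
river cycle of g (length 10): (-29, 12, 36), (36, 60, -5), (-5, 60, 36), (36, 12, -29), (-29, 46, 19), (19, 30, -45), (-45, 60, 4), (4, 60, -45), (-45, 30, 19), (19, 46, -29)
cycles differ ⇒ inequivalent

no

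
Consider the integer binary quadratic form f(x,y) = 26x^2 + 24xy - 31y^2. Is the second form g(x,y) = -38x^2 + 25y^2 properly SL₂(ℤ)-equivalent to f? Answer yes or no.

D₁ = 3800, D₂ = 3800
river cycle of f (length 16): (-31, 38, 19), (19, 38, -31), (-31, 24, 26), (26, 28, -29), (-29, 30, 25), (25, 20, -34), (-34, 48, 11), (11, 40, -50), (-50, 60, 1), (1, 60, -50), … (6 more)
river cycle of g (length 10): (25, 50, -13), (-13, 54, 17), (17, 48, -22), (-22, 40, 25), (25, 60, -2), (-2, 60, 25), (25, 40, -22), (-22, 48, 17), (17, 54, -13), (-13, 50, 25)
cycles differ ⇒ inequivalent

no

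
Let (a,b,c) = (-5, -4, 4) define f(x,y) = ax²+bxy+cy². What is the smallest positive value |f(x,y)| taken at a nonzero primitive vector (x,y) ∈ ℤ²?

descent: ρ → (4,4,-5)  [lands on river]
river: ρ → (-5,6,3)
river: ρ → (3,6,-5)
river: ρ → (-5,4,4)
closes: descent 1, river 4
min |a| on river = 3

3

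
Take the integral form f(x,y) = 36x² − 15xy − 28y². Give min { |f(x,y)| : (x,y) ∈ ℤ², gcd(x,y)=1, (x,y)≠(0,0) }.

descent: ρ → (-28,15,36)  [lands on river]
river: ρ → (36,57,-7)
river: ρ → (-7,55,44)
river: ρ → (44,33,-18)
river: ρ → (-18,39,38)
river: ρ → (38,37,-19)
river: ρ → (-19,39,36)
river: ρ → (36,33,-22)
river: ρ → (-22,55,14)
river: ρ → (14,57,-18)
river: ρ → (-18,51,23)
river: ρ → (23,41,-28)
closes: descent 1, river 12
min |a| on river = 7

7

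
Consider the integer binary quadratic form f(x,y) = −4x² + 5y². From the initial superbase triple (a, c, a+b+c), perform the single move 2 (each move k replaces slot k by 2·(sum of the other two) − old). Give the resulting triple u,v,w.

start (-4,5,1) = (f(1,0),f(0,1),f(1,1))
replace slot 2: 2·((-4)+1) − 5 = -11 → (-4,-11,1)

-4,-11,1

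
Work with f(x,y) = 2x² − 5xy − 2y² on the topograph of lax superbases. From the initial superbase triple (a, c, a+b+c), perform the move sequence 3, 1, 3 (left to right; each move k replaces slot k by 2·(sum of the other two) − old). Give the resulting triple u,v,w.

start (2,-2,-5) = (f(1,0),f(0,1),f(1,1))
replace slot 3: 2·(2+(-2)) − (-5) = 5 → (2,-2,5)
replace slot 1: 2·((-2)+5) − 2 = 4 → (4,-2,5)
replace slot 3: 2·(4+(-2)) − 5 = -1 → (4,-2,-1)

4,-2,-1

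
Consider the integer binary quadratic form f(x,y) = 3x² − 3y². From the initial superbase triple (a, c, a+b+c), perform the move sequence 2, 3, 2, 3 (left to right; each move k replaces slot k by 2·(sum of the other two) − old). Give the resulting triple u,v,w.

start (3,-3,0) = (f(1,0),f(0,1),f(1,1))
replace slot 2: 2·(3+0) − (-3) = 9 → (3,9,0)
replace slot 3: 2·(3+9) − 0 = 24 → (3,9,24)
replace slot 2: 2·(3+24) − 9 = 45 → (3,45,24)
replace slot 3: 2·(3+45) − 24 = 72 → (3,45,72)

3,45,72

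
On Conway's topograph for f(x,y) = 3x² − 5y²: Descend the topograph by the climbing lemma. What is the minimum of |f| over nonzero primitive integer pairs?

descent: ρ → (-5,0,3)
descent: ρ → (3,6,-2)  [lands on river]
river: ρ → (-2,6,3)
closes: descent 2, river 2
min |a| on river = 2

2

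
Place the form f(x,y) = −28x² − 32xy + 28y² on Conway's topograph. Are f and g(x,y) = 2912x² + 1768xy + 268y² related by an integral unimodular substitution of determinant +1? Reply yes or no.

D₁ = 4160, D₂ = 4160
river cycle of f (length 10): (28, 32, -28), (-28, 24, 32), (32, 40, -20), (-20, 40, 32), (32, 24, -28), (-28, 32, 28), (28, 24, -32), (-32, 40, 20), (20, 40, -32), (-32, 24, 28)
river cycle of g (length 10): (20, 40, -32), (-32, 24, 28), (28, 32, -28), (-28, 24, 32), (32, 40, -20), (-20, 40, 32), (32, 24, -28), (-28, 32, 28), (28, 24, -32), (-32, 40, 20)
cycles coincide ⇒ equivalent

yes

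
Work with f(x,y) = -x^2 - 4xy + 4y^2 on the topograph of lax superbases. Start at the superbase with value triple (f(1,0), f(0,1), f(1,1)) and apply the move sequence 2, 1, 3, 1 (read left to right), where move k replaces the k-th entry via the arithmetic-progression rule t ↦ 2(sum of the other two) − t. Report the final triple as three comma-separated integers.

start (-1,4,-1) = (f(1,0),f(0,1),f(1,1))
replace slot 2: 2·((-1)+(-1)) − 4 = -8 → (-1,-8,-1)
replace slot 1: 2·((-8)+(-1)) − (-1) = -17 → (-17,-8,-1)
replace slot 3: 2·((-17)+(-8)) − (-1) = -49 → (-17,-8,-49)
replace slot 1: 2·((-8)+(-49)) − (-17) = -97 → (-97,-8,-49)

-97,-8,-49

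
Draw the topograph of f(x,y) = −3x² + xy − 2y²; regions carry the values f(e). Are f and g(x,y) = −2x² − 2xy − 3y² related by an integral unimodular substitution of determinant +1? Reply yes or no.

D₁ = -23, D₂ = -20
discriminants differ ⇒ not SL₂(ℤ)-equivalent

no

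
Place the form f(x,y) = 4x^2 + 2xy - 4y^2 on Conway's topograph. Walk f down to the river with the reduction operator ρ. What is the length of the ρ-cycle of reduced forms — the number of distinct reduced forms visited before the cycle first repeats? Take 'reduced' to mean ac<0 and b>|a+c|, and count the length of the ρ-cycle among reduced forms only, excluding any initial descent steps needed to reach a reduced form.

D = 68, ⌊√D⌋ = 8
river: ρ → (-4,6,2)
river: ρ → (2,6,-4)
river: ρ → (-4,2,4)
river: ρ → (4,6,-2)
river: ρ → (-2,6,4)
river: ρ → (4,2,-4)
ρ-cycle length = 6 (tail of 0 descent steps not counted)

6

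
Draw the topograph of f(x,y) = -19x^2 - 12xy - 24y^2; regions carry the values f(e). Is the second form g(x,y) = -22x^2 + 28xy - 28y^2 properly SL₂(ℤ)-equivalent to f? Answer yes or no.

D₁ = -1680, D₂ = -1680
f is negative-definite; reduce −f:
−f: reduced (well bottom): (19,12,24) with a≤c, −a<b≤a
flip sign back: reduced form of f is (-19,-12,-24)
g is negative-definite; reduce −g:
−g: translate: b→16 (≡-28 mod 44), so (22,-28,28)→(22,16,22)
−g: reduced (well bottom): (22,16,22) with a≤c, −a<b≤a
flip sign back: reduced form of g is (-22,-16,-22)
reduced forms (-19, -12, -24) vs (-22, -16, -22) ⇒ inequivalent

no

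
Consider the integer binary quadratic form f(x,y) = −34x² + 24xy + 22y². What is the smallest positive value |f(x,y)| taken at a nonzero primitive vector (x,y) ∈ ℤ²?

river: ρ → (22,20,-36)
river: ρ → (-36,52,6)
river: ρ → (6,56,-18)
river: ρ → (-18,52,12)
river: ρ → (12,44,-34)
river: ρ → (-34,24,22)
closes: descent 0, river 6
min |a| on river = 6

6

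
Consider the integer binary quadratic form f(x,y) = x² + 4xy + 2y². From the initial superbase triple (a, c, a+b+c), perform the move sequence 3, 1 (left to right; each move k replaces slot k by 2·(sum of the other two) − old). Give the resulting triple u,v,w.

start (1,2,7) = (f(1,0),f(0,1),f(1,1))
replace slot 3: 2·(1+2) − 7 = -1 → (1,2,-1)
replace slot 1: 2·(2+(-1)) − 1 = 1 → (1,2,-1)

1,2,-1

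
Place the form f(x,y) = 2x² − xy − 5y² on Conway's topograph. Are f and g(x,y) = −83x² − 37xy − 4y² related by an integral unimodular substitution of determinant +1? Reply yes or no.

D₁ = 41, D₂ = 41
river cycle of f (length 10): (2, 3, -4), (-4, 5, 1), (1, 5, -4), (-4, 3, 2), (2, 5, -2), (-2, 3, 4), (4, 5, -1), (-1, 5, 4), (4, 3, -2), (-2, 5, 2)
river cycle of g (length 10): (-4, 5, 1), (1, 5, -4), (-4, 3, 2), (2, 5, -2), (-2, 3, 4), (4, 5, -1), (-1, 5, 4), (4, 3, -2), (-2, 5, 2), (2, 3, -4)
cycles coincide ⇒ equivalent

yes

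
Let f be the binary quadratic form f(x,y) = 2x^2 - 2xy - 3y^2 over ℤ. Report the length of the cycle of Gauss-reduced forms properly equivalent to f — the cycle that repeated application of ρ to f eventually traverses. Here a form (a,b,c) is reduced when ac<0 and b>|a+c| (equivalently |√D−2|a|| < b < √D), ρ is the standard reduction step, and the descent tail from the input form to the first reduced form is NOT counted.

D = 28, ⌊√D⌋ = 5
descent: ρ → (-3,2,2)  [lands on river]
river: ρ → (2,2,-3)
river: ρ → (-3,4,1)
river: ρ → (1,4,-3)
ρ-cycle length = 4 (tail of 1 descent step not counted)

4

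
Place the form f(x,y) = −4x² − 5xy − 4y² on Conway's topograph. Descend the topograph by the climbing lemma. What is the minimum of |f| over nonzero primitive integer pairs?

translate: b→-3 (≡5 mod 8), so (4,5,4)→(4,-3,3)
flip: (4,-3,3)→(3,3,4)
reduced (well bottom): (3,3,4) with a≤c, −a<b≤a
well minimum |f| = |-3| = 3 (negative-definite)

3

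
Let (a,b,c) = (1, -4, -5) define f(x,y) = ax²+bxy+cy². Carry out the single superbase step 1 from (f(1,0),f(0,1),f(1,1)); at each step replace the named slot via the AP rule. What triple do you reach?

start (1,-5,-8) = (f(1,0),f(0,1),f(1,1))
replace slot 1: 2·((-5)+(-8)) − 1 = -27 → (-27,-5,-8)

-27,-5,-8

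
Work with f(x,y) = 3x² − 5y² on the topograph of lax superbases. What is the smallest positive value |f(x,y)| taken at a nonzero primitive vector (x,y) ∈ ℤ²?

descent: ρ → (-5,0,3)
descent: ρ → (3,6,-2)  [lands on river]
river: ρ → (-2,6,3)
closes: descent 2, river 2
min |a| on river = 2

2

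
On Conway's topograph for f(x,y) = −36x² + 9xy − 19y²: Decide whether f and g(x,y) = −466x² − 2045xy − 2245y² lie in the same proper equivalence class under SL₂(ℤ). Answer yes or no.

D₁ = -2655, D₂ = -2655
f is negative-definite; reduce −f:
−f: flip: (36,-9,19)→(19,9,36)
−f: reduced (well bottom): (19,9,36) with a≤c, −a<b≤a
flip sign back: reduced form of f is (-19,-9,-36)
g is negative-definite; reduce −g:
−g: translate: b→181 (≡2045 mod 932), so (466,2045,2245)→(466,181,19)
−g: flip: (466,181,19)→(19,-181,466)
−g: translate: b→9 (≡-181 mod 38), so (19,-181,466)→(19,9,36)
−g: reduced (well bottom): (19,9,36) with a≤c, −a<b≤a
flip sign back: reduced form of g is (-19,-9,-36)
reduced forms (-19, -9, -36) vs (-19, -9, -36) ⇒ equivalent

yes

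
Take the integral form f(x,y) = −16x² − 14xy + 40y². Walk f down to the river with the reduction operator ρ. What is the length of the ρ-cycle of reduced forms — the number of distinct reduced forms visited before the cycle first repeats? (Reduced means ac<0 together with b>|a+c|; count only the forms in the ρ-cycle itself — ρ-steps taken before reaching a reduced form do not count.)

D = 2756, ⌊√D⌋ = 52
descent: ρ → (40,14,-16)
descent: ρ → (-16,50,4)  [lands on river]
river: ρ → (4,46,-40)
river: ρ → (-40,34,10)
river: ρ → (10,46,-16)
ρ-cycle length = 4 (tail of 2 descent steps not counted)

4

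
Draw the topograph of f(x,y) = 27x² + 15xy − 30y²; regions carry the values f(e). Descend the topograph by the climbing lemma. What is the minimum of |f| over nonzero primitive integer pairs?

river: ρ → (-30,45,12)
river: ρ → (12,51,-18)
river: ρ → (-18,57,3)
river: ρ → (3,57,-18)
river: ρ → (-18,51,12)
river: ρ → (12,45,-30)
river: ρ → (-30,15,27)
river: ρ → (27,39,-18)
river: ρ → (-18,33,33)
river: ρ → (33,33,-18)
river: ρ → (-18,39,27)
river: ρ → (27,15,-30)
closes: descent 0, river 12
min |a| on river = 3

3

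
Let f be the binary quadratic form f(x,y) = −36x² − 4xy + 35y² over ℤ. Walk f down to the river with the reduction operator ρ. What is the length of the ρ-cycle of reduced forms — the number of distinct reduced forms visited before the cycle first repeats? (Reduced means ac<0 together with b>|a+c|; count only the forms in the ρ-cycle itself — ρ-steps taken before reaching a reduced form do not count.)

D = 5056, ⌊√D⌋ = 71
descent: ρ → (35,4,-36)  [lands on river]
river: ρ → (-36,68,3)
river: ρ → (3,70,-13)
river: ρ → (-13,60,28)
river: ρ → (28,52,-21)
river: ρ → (-21,32,48)
river: ρ → (48,64,-5)
river: ρ → (-5,66,35)
ρ-cycle length = 8 (tail of 1 descent step not counted)

8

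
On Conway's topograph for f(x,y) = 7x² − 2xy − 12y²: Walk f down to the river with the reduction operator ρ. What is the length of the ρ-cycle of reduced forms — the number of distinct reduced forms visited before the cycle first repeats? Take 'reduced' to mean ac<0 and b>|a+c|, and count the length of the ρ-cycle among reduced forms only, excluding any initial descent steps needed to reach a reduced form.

D = 340, ⌊√D⌋ = 18
descent: ρ → (-12,2,7)
descent: ρ → (7,12,-7)  [lands on river]
river: ρ → (-7,16,3)
river: ρ → (3,14,-12)
river: ρ → (-12,10,5)
river: ρ → (5,10,-12)
river: ρ → (-12,14,3)
river: ρ → (3,16,-7)
river: ρ → (-7,12,7)
river: ρ → (7,16,-3)
river: ρ → (-3,14,12)
river: ρ → (12,10,-5)
river: ρ → (-5,10,12)
river: ρ → (12,14,-3)
river: ρ → (-3,16,7)
ρ-cycle length = 14 (tail of 2 descent steps not counted)

14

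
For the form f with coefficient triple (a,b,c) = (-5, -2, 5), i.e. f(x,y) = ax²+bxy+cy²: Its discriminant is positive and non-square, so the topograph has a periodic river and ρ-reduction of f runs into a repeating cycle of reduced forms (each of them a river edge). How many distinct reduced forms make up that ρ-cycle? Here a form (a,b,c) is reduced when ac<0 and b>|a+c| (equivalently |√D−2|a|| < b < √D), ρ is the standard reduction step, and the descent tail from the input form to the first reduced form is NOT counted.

D = 104, ⌊√D⌋ = 10
descent: ρ → (5,2,-5)  [lands on river]
river: ρ → (-5,8,2)
river: ρ → (2,8,-5)
river: ρ → (-5,2,5)
river: ρ → (5,8,-2)
river: ρ → (-2,8,5)
ρ-cycle length = 6 (tail of 1 descent step not counted)

6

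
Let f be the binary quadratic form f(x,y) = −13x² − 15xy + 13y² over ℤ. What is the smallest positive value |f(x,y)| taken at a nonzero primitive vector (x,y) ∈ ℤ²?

descent: ρ → (13,15,-13)  [lands on river]
river: ρ → (-13,11,15)
river: ρ → (15,19,-9)
river: ρ → (-9,17,17)
river: ρ → (17,17,-9)
river: ρ → (-9,19,15)
river: ρ → (15,11,-13)
river: ρ → (-13,15,13)
river: ρ → (13,11,-15)
river: ρ → (-15,19,9)
river: ρ → (9,17,-17)
river: ρ → (-17,17,9)
river: ρ → (9,19,-15)
river: ρ → (-15,11,13)
closes: descent 1, river 14
min |a| on river = 9

9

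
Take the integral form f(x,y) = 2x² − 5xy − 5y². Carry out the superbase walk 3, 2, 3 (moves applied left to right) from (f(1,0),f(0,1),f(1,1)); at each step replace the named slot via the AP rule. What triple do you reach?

start (2,-5,-8) = (f(1,0),f(0,1),f(1,1))
replace slot 3: 2·(2+(-5)) − (-8) = 2 → (2,-5,2)
replace slot 2: 2·(2+2) − (-5) = 13 → (2,13,2)
replace slot 3: 2·(2+13) − 2 = 28 → (2,13,28)

2,13,28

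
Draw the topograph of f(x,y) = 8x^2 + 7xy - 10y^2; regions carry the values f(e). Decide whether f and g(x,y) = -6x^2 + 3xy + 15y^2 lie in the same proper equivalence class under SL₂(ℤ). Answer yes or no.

D₁ = 369, D₂ = 369
river cycle of f (length 16): (-10, 13, 5), (5, 17, -4), (-4, 15, 9), (9, 3, -10), (-10, 17, 2), (2, 19, -1), (-1, 19, 2), (2, 17, -10), (-10, 3, 9), (9, 15, -4), … (6 more)
river cycle of g (length 10): (-6, 15, 6), (6, 9, -12), (-12, 15, 3), (3, 15, -12), (-12, 9, 6), (6, 15, -6), (-6, 9, 12), (12, 15, -3), (-3, 15, 12), (12, 9, -6)
cycles differ ⇒ inequivalent

no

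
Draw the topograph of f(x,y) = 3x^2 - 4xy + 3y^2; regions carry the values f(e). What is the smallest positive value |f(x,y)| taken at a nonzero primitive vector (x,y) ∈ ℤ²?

translate: b→2 (≡-4 mod 6), so (3,-4,3)→(3,2,2)
flip: (3,2,2)→(2,-2,3)
translate: b→2 (≡-2 mod 4), so (2,-2,3)→(2,2,3)
reduced (well bottom): (2,2,3) with a≤c, −a<b≤a
well minimum = a = 2

2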